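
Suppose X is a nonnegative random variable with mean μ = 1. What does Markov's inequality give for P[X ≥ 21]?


μ = E[X] = 1, a = 21.
Markov: P[X ≥ 21] ≤ μ/a = (1)/21 = 1/21.
Numerically: ≈ 0.047619.
(Since a = 21 > μ = 1.000000, the bound 1/21 is < 1 and informative.)

P[X ≥ 21] ≤ 1/21 ≈ 0.047619.


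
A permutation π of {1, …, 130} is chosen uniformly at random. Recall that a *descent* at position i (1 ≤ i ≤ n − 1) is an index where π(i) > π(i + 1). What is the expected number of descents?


Write X = Σ X_I over i = 1, …, 129, with X_I the indicator of one descent.
There are 129 indicators.
For each fixed i, the pair (π(i), π(i+1)) is a uniformly random ordered pair of distinct values from {1, …, 130}; by symmetry P[π(i) > π(i+1)] = 1/2.
By linearity: E[X] = 129 · (1/2) = (130 − 1) · (1/2) = 129/2 ≈ 64.500000.

E[X] = 129/2 = 64.500000.


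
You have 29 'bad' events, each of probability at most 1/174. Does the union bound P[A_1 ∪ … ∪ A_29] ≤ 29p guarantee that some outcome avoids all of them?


Union bound: P[∪_{i=1}^{29} A_i] ≤ Σ_i P[A_i] ≤ 29·p = 29·(1/174) = 1/6.
Numerically: 1/6 ≈ 0.1666667.
Is 1/6 < 1? YES.
Since P[∪ A_i] ≤ 1/6 < 1, the complement has P[∩ A_i^c] ≥ 1 − 1/6 = 5/6 > 0, so some outcome avoids every A_i.

29·p = 1/6 ≈ 0.1666667; existence CERTIFIED by the union bound.


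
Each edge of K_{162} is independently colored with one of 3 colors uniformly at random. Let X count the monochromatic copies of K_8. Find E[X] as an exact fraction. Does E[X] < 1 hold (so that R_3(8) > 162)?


E[X] = C(162, 8) · 3^{1 − 28} = 9870758125020 · 3^{−27} = 9870758125020/7625597484987.
As a reduced fraction: E[X] = 121861211420/94143178827 ≈ 1.29442.
Is E[X] < 1? NO.
Since E[X] ≥ 1, the first-moment bound is inconclusive at n = 162; it does NOT by itself certify R_3(8) > 162.

E[X] = 121861211420/94143178827 ≈ 1.29442; E[X] ≥ 1; first-moment method inconclusive here.


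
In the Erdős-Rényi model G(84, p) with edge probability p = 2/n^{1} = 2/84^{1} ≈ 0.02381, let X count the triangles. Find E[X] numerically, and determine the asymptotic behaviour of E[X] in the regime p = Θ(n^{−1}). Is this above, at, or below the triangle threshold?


Number of potential triangles: C(84, 3) = 95284.
Each occurs with probability p³ ≈ (0.02381)³ ≈ 1.349746e-05.
By linearity: E[X] = C(84, 3)·p³ ≈ 95284 · 1.349746e-05 ≈ 1.2861.
Here α = 1, so p = 2/n is exactly at the triangle threshold p ~ 1/n. Asymptotically E[X] → c³/6 = 2³/6 = 4/3 ≈ 1.3333, a bounded constant. In this regime the triangle count is asymptotically Poisson(c³/6).

E[X] ≈ 1.2861; in regime p = Θ(1/n^{1}) E[X] stays bounded (at the triangle threshold p ~ 1/n).


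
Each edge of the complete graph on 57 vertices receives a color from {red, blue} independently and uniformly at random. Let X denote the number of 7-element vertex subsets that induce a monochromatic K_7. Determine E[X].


Let X = Σ_S X_S over the C(57, 7) = 264385836 subsets S of size 7, where X_S = 1 if the K_7 on S is monochromatic.
For a fixed S, the K_7 on S has C(7, 2) = 21 edges. P[all 21 edges red] = (1/2)^21, and likewise for blue, so P[monochromatic] = 2·(1/2)^21 = 2^{1 − 21} = 1/1048576.
By linearity: E[X] = C(57, 7) · 2^{1 − 21} = 264385836 · 1/1048576 = 66096459/262144.
Numerically: E[X] ≈ 252.137981.

E[X] = C(57,7)·2^(1−C(7,2)) = 66096459/262144 ≈ 252.137981.


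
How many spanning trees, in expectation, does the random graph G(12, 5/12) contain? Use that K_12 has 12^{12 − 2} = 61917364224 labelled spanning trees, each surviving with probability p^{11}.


K_12 has 12^{12 − 2} = 61917364224 labelled spanning trees.
For each such spanning tree H, let X_H = 1 if all 11 edges of H are present in G. Then P[X_H = 1] = p^{11} = (5/12)^{11} = 48828125/743008370688.
By linearity: E[X] = Σ_H E[X_H] = 61917364224 · p^{11} = 61917364224 · 48828125/743008370688 = 48828125/12.
Numerically: E[X] ≈ 4.069e+06.

E[X] = 61917364224 · (5/12)^{11} = 48828125/12 ≈ 4.069e+06.


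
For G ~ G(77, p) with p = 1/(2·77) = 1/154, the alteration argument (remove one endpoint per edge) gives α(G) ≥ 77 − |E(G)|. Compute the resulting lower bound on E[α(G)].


E[|E(G)|] = C(77, 2)·p = 2926 · (1/154) = 19.
E[α(G)] ≥ n − E[|E(G)|] = 77 − 19 = 58.
Numerically: ≈ 58.000000.
(This is only a lower bound; the true E[α(G)] may be larger.)

E[α(G)] ≥ 58 ≈ 58.000000.


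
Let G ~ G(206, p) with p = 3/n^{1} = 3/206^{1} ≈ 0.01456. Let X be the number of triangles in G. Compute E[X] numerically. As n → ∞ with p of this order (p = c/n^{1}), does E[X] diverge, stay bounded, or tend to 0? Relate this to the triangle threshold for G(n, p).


Number of potential triangles: C(206, 3) = 1435820.
Each occurs with probability p³ ≈ (0.01456)³ ≈ 3.088603e-06.
By linearity: E[X] = C(206, 3)·p³ ≈ 1435820 · 3.088603e-06 ≈ 4.4347.
Here α = 1, so p = 3/n is exactly at the triangle threshold p ~ 1/n. Asymptotically E[X] → c³/6 = 3³/6 = 9/2 ≈ 4.5000, a bounded constant. In this regime the triangle count is asymptotically Poisson(c³/6).

E[X] ≈ 4.4347; in regime p = Θ(1/n^{1}) E[X] stays bounded (at the triangle threshold p ~ 1/n).


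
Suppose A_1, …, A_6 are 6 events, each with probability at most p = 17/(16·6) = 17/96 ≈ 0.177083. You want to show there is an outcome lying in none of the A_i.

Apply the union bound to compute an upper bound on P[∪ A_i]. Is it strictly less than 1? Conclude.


Union bound: P[∪_{i=1}^{6} A_i] ≤ Σ_i P[A_i] ≤ 6·p = 6·(17/96) = 17/16.
Numerically: 17/16 ≈ 1.062500.
Is 17/16 < 1? NO.
Since the bound 17/16 is ≥ 1, the union bound is uninformative here; it does NOT by itself certify existence.

6·p = 17/16 ≈ 1.062500; existence NOT certified by the union bound.


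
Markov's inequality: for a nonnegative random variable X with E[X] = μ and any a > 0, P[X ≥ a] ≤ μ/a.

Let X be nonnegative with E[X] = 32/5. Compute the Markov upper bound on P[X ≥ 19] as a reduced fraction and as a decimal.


μ = E[X] = 32/5, a = 19.
Markov: P[X ≥ 19] ≤ μ/a = (32/5)/19 = 32/95.
Numerically: ≈ 0.3368.
(Since a = 19 > μ = 6.4000, the bound 32/95 is < 1 and informative.)

P[X ≥ 19] ≤ 32/95 ≈ 0.3368.


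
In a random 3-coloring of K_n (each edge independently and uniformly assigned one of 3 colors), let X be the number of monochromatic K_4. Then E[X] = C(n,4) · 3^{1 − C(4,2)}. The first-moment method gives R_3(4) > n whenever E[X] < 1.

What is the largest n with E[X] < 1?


We need C(n, 4) · 3^{1 − 6} < 1, i.e. C(n, 4) < 3^{6 − 1} = 243.
Check values of n near the boundary:
  n = 4: C(4, 4) = 1; 1 < 243? YES
  n = 5: C(5, 4) = 5; 5 < 243? YES
  n = 6: C(6, 4) = 15; 15 < 243? YES
  n = 7: C(7, 4) = 35; 35 < 243? YES
  n = 8: C(8, 4) = 70; 70 < 243? YES
  n = 9: C(9, 4) = 126; 126 < 243? YES
  n = 10: C(10, 4) = 210; 210 < 243? YES
  n = 11: C(11, 4) = 330; 330 < 243? NO
The largest n with C(n, 4) < 243 is n = 10 (where E[X] = 70/81 ≈ 0.864). Hence R_3(4) > 10, i.e. R_3(4) ≥ 11.

Largest n = 10; hence R_3(4) > 10.


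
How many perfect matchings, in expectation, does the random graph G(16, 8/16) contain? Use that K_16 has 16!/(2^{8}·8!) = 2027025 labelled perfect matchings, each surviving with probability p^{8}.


K_16 has 16!/(2^{8}·8!) = 2027025 labelled perfect matchings.
For each such perfect matching H, let X_H = 1 if all 8 edges of H are present in G. Then P[X_H = 1] = p^{8} = (1/2)^{8} = 1/256.
By linearity: E[X] = Σ_H E[X_H] = 2027025 · p^{8} = 2027025 · 1/256 = 2027025/256.
Numerically: E[X] ≈ 7918.07.

E[X] = 2027025 · (1/2)^{8} = 2027025/256 ≈ 7918.07.


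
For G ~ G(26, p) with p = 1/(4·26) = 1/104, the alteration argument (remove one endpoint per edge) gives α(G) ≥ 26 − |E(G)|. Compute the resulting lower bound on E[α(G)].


E[|E(G)|] = C(26, 2)·p = 325 · (1/104) = 25/8.
E[α(G)] ≥ n − E[|E(G)|] = 26 − 25/8 = 183/8.
Numerically: ≈ 22.875.
(This is only a lower bound; the true E[α(G)] may be larger.)

E[α(G)] ≥ 183/8 ≈ 22.875.


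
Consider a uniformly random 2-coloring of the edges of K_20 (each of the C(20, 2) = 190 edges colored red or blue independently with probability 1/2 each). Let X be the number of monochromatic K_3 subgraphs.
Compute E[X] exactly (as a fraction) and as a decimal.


Let X = Σ_S X_S over the C(20, 3) = 1140 subsets S of size 3, where X_S = 1 if the K_3 on S is monochromatic.
For a fixed S, the K_3 on S has C(3, 2) = 3 edges. P[all 3 edges red] = (1/2)^3, and likewise for blue, so P[monochromatic] = 2·(1/2)^3 = 2^{1 − 3} = 1/4.
By linearity of expectation: E[X] = C(20, 3) · 2^{1 − 3} = 1140 · 1/4 = 285.
Numerically: E[X] ≈ 285.000000.

E[X] = C(20,3)·2^(1−C(3,2)) = 285 ≈ 285.000000.


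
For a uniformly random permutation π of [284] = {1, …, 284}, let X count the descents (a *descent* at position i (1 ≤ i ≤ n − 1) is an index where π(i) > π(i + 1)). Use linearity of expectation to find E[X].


Write X = Σ X_I over i = 1, …, 283, with X_I the indicator of one descent.
There are 283 indicators.
For each fixed i, the pair (π(i), π(i+1)) is a uniformly random ordered pair of distinct values from {1, …, 284}; by symmetry P[π(i) > π(i+1)] = 1/2.
By linearity: E[X] = 283 · (1/2) = (284 − 1) · (1/2) = 283/2 ≈ 141.500.

E[X] = 283/2 = 141.500.


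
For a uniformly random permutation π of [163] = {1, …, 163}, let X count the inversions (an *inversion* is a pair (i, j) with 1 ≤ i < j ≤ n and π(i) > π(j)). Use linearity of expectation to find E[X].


Write X = Σ X_I over the C(163, 2) = 13203 pairs i < j, with X_I the indicator of one inversion.
There are 13203 indicators.
For each fixed pair i < j, the values π(i) and π(j) are two distinct elements of {1, …, 163} in uniformly random order; by symmetry P[π(i) > π(j)] = 1/2.
By linearity: E[X] = 13203 · (1/2) = C(163, 2) · (1/2) = 13203/2 = 13203/2 ≈ 6601.5000.

E[X] = 13203/2 = 6601.5000.


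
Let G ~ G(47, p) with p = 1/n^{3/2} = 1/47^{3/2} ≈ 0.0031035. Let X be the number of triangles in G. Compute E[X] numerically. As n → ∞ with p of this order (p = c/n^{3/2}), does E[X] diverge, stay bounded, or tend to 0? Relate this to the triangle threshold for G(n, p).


Number of potential triangles: C(47, 3) = 16215.
Each occurs with probability p³ ≈ (0.0031035)³ ≈ 2.9892321e-08.
By linearity: E[X] = C(47, 3)·p³ ≈ 16215 · 2.9892321e-08 ≈ 0.00048.
Since α = 3/2 > 1, p = c/n^{3/2} = o(1/n) is below the triangle threshold p ~ 1/n. Asymptotically E[X] ~ (c³/6)·n^{3(1−α)} = (1³/6)·n^{-1.5} → 0, so by Markov's inequality G has no triangles w.h.p.

E[X] ≈ 0.00048; in regime p = Θ(1/n^{3/2}) E[X] tends to 0 (below the triangle threshold p ~ 1/n).


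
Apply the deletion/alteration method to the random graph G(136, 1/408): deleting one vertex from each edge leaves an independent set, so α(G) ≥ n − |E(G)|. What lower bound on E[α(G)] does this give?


E[|E(G)|] = C(136, 2)·p = 9180 · (1/408) = 45/2.
E[α(G)] ≥ n − E[|E(G)|] = 136 − 45/2 = 227/2.
Numerically: ≈ 113.5000.
(This is only a lower bound; the true E[α(G)] may be larger.)

E[α(G)] ≥ 227/2 ≈ 113.5000.


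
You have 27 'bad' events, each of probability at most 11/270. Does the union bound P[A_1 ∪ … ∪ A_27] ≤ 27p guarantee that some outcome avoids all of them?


Union bound: P[∪_{i=1}^{27} A_i] ≤ Σ_i P[A_i] ≤ 27·p = 27·(11/270) = 11/10.
Numerically: 11/10 ≈ 1.1000000.
Is 11/10 < 1? NO.
Since the bound 11/10 is ≥ 1, the union bound is uninformative here; it does NOT by itself certify existence.

27·p = 11/10 ≈ 1.1000000; existence NOT certified by the union bound.


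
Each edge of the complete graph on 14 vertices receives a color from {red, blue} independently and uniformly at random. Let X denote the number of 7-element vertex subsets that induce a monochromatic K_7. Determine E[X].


Let X = Σ_S X_S over the C(14, 7) = 3432 subsets S of size 7, where X_S = 1 if the K_7 on S is monochromatic.
For a fixed S, the K_7 on S has C(7, 2) = 21 edges. P[all 21 edges red] = (1/2)^21, and likewise for blue, so P[monochromatic] = 2·(1/2)^21 = 2^{1 − 21} = 1/1048576.
By linearity of expectation: E[X] = C(14, 7) · 2^{1 − 21} = 3432 · 1/1048576 = 429/131072.
Numerically: E[X] ≈ 0.0033.

E[X] = C(14,7)·2^(1−C(7,2)) = 429/131072 ≈ 0.0033.


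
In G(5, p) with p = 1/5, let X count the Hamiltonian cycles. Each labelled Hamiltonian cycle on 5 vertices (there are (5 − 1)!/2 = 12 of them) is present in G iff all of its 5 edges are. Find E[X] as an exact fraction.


K_5 has (5 − 1)!/2 = 12 labelled Hamiltonian cycles.
For each such Hamiltonian cycle H, let X_H = 1 if all 5 edges of H are present in G. Then P[X_H = 1] = p^{5} = (1/5)^{5} = 1/3125.
Summing the indicators: E[X] = Σ_H E[X_H] = 12 · p^{5} = 12 · 1/3125 = 12/3125.
Numerically: E[X] ≈ 0.00384.

E[X] = 12 · (1/5)^{5} = 12/3125 ≈ 0.00384.


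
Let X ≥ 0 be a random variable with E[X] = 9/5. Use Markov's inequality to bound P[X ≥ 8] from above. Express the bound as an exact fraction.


μ = E[X] = 9/5, a = 8.
Markov: P[X ≥ 8] ≤ μ/a = (9/5)/8 = 9/40.
Numerically: ≈ 0.225000.
(Since a = 8 > μ = 1.800000, the bound 9/40 is < 1 and informative.)

P[X ≥ 8] ≤ 9/40 ≈ 0.225000.


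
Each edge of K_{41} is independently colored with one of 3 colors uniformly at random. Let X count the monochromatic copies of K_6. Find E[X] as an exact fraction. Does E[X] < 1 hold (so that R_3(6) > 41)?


E[X] = C(41, 6) · 3^{1 − 15} = 4496388 · 3^{−14} = 4496388/4782969.
As a reduced fraction: E[X] = 1498796/1594323 ≈ 0.940.
Is E[X] < 1? YES.
Since E[X] < 1, there exists a 3-coloring of K_{41} with no monochromatic K_6; hence R_3(6) > 41.

E[X] = 1498796/1594323 ≈ 0.940; E[X] < 1, so R_3(6) > 41.


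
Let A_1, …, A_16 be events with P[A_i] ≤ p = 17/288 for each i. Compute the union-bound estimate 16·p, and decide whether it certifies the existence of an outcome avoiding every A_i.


Union bound: P[∪_{i=1}^{16} A_i] ≤ Σ_i P[A_i] ≤ 16·p = 16·(17/288) = 17/18.
Numerically: 17/18 ≈ 0.9444.
Is 17/18 < 1? YES.
Since P[∪ A_i] ≤ 17/18 < 1, the complement has P[∩ A_i^c] ≥ 1 − 17/18 = 1/18 > 0, so some outcome avoids every A_i.

16·p = 17/18 ≈ 0.9444; existence CERTIFIED by the union bound.


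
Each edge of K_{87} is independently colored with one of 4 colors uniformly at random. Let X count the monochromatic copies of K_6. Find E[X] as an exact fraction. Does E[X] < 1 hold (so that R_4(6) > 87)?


E[X] = C(87, 6) · 4^{1 − 15} = 504981379 · 4^{−14} = 504981379/268435456.
As a reduced fraction: E[X] = 504981379/268435456 ≈ 1.881.
Is E[X] < 1? NO.
Since E[X] ≥ 1, the first-moment bound is inconclusive at n = 87; it does NOT by itself certify R_4(6) > 87.

E[X] = 504981379/268435456 ≈ 1.881; E[X] ≥ 1; first-moment method inconclusive here.


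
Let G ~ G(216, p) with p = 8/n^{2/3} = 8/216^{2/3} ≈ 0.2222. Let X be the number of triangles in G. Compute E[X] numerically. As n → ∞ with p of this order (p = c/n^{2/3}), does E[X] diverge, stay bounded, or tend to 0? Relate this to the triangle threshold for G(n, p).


Number of potential triangles: C(216, 3) = 1656360.
Each occurs with probability p³ ≈ (0.2222)³ ≈ 1.097394e-02.
By linearity: E[X] = C(216, 3)·p³ ≈ 1656360 · 1.097394e-02 ≈ 18176.7901.
Since α = 2/3 < 1, p = c/n^{2/3} ≫ 1/n is above the triangle threshold p ~ 1/n. Asymptotically E[X] ~ (c³/6)·n^{3(1−α)} = (8³/6)·n^{1} → ∞; triangles are abundant w.h.p.

E[X] ≈ 18176.7901; in regime p = Θ(1/n^{2/3}) E[X] diverges (above the triangle threshold p ~ 1/n).


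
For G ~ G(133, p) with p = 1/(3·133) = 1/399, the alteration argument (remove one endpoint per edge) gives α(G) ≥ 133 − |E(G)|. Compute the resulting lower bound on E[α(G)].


E[|E(G)|] = C(133, 2)·p = 8778 · (1/399) = 22.
E[α(G)] ≥ n − E[|E(G)|] = 133 − 22 = 111.
Numerically: ≈ 111.000000.
(This is only a lower bound; the true E[α(G)] may be larger.)

E[α(G)] ≥ 111 ≈ 111.000000.


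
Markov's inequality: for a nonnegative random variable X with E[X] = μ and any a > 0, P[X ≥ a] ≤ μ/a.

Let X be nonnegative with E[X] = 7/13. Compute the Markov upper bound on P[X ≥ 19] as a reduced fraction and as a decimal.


μ = E[X] = 7/13, a = 19.
Markov: P[X ≥ 19] ≤ μ/a = (7/13)/19 = 7/247.
Numerically: ≈ 0.028.
(Since a = 19 > μ = 0.538, the bound 7/247 is < 1 and informative.)

P[X ≥ 19] ≤ 7/247 ≈ 0.028.


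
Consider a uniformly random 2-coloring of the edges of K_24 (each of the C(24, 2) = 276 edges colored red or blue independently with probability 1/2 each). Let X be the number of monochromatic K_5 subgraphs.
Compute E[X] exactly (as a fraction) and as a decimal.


Let X = Σ_S X_S over the C(24, 5) = 42504 subsets S of size 5, where X_S = 1 if the K_5 on S is monochromatic.
For a fixed S, the K_5 on S has C(5, 2) = 10 edges. P[all 10 edges red] = (1/2)^10, and likewise for blue, so P[monochromatic] = 2·(1/2)^10 = 2^{1 − 10} = 1/512.
By linearity: E[X] = C(24, 5) · 2^{1 − 10} = 42504 · 1/512 = 5313/64.
Numerically: E[X] ≈ 83.01562.

E[X] = C(24,5)·2^(1−C(5,2)) = 5313/64 ≈ 83.01562.


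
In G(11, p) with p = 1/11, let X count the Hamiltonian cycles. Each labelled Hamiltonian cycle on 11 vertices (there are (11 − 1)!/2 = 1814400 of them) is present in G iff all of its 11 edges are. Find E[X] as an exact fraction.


K_11 has (11 − 1)!/2 = 1814400 labelled Hamiltonian cycles.
For each such Hamiltonian cycle H, let X_H = 1 if all 11 edges of H are present in G. Then P[X_H = 1] = p^{11} = (1/11)^{11} = 1/285311670611.
By linearity: E[X] = Σ_H E[X_H] = 1814400 · p^{11} = 1814400 · 1/285311670611 = 1814400/285311670611.
Numerically: E[X] ≈ 6.359e-06.

E[X] = 1814400 · (1/11)^{11} = 1814400/285311670611 ≈ 6.359e-06.


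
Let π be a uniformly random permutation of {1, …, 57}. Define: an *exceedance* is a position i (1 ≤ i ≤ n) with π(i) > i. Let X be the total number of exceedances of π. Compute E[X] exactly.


Write X = Σ_{i=1}^{57} X_i, where X_i = 1_{π(i) > i}.
For each fixed i, π(i) is uniform over {1, …, 57} (marginal of a uniform permutation), so P[π(i) > i] = (n − i)/n. Summing: Σ_{i=1}^{57} (n − i)/n = (0 + 1 + … + 56)/57 = 57(57 − 1)/(2·57) = (57 − 1)/2.
Hence E[X] = Σ_{i=1}^{57} (57 − i)/57 = 28 ≈ 28.0000.

E[X] = 28 = 28.0000.


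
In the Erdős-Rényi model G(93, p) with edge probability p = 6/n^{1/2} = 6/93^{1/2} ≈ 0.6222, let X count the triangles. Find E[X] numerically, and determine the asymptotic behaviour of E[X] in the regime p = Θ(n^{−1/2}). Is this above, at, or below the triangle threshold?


Number of potential triangles: C(93, 3) = 129766.
Each occurs with probability p³ ≈ (0.6222)³ ≈ 2.408404e-01.
By linearity: E[X] = C(93, 3)·p³ ≈ 129766 · 2.408404e-01 ≈ 31252.8945.
Since α = 1/2 < 1, p = c/n^{1/2} ≫ 1/n is above the triangle threshold p ~ 1/n. Asymptotically E[X] ~ (c³/6)·n^{3(1−α)} = (6³/6)·n^{1.5} → ∞; triangles are abundant w.h.p.

E[X] ≈ 31252.8945; in regime p = Θ(1/n^{1/2}) E[X] diverges (above the triangle threshold p ~ 1/n).


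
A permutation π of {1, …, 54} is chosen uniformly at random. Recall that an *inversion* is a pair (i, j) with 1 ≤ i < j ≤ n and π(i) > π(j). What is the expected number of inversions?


Write X = Σ X_I over the C(54, 2) = 1431 pairs i < j, with X_I the indicator of one inversion.
There are 1431 indicators.
For each fixed pair i < j, the values π(i) and π(j) are two distinct elements of {1, …, 54} in uniformly random order; by symmetry P[π(i) > π(j)] = 1/2.
By linearity: E[X] = 1431 · (1/2) = C(54, 2) · (1/2) = 1431/2 = 1431/2 ≈ 715.500.

E[X] = 1431/2 = 715.500.


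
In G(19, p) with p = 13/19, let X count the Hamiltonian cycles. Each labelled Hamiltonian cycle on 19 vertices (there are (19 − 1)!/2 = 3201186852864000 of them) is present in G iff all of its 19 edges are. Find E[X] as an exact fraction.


K_19 has (19 − 1)!/2 = 3201186852864000 labelled Hamiltonian cycles.
For each such Hamiltonian cycle H, let X_H = 1 if all 19 edges of H are present in G. Then P[X_H = 1] = p^{19} = (13/19)^{19} = 1461920290375446110677/1978419655660313589123979.
By linearity: E[X] = Σ_H E[X_H] = 3201186852864000 · p^{19} = 3201186852864000 · 1461920290375446110677/1978419655660313589123979 = 4679880013484999364018134658428928000/1978419655660313589123979.
Numerically: E[X] ≈ 2.36546e+12.

E[X] = 3201186852864000 · (13/19)^{19} = 4679880013484999364018134658428928000/1978419655660313589123979 ≈ 2.36546e+12.


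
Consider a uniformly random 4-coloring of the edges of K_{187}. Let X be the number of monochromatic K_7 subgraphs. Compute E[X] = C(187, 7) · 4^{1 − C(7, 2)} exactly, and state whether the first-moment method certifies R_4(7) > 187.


E[X] = C(187, 7) · 4^{1 − 21} = 1416167483302 · 4^{−20} = 1416167483302/1099511627776.
As a reduced fraction: E[X] = 708083741651/549755813888 ≈ 1.28800.
Is E[X] < 1? NO.
Since E[X] ≥ 1, the first-moment bound is inconclusive at n = 187; it does NOT by itself certify R_4(7) > 187.

E[X] = 708083741651/549755813888 ≈ 1.28800; E[X] ≥ 1; first-moment method inconclusive here.


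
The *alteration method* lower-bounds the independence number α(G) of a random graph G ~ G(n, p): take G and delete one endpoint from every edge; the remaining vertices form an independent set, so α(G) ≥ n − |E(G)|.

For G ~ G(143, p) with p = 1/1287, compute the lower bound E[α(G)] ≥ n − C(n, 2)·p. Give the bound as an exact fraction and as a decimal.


E[|E(G)|] = C(143, 2)·p = 10153 · (1/1287) = 71/9.
E[α(G)] ≥ n − E[|E(G)|] = 143 − 71/9 = 1216/9.
Numerically: ≈ 135.111111.
(This is only a lower bound; the true E[α(G)] may be larger.)

E[α(G)] ≥ 1216/9 ≈ 135.111111.


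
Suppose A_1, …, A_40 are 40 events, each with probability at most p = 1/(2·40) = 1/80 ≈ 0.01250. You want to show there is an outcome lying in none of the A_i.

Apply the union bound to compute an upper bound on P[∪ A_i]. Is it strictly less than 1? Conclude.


Union bound: P[∪_{i=1}^{40} A_i] ≤ Σ_i P[A_i] ≤ 40·p = 40·(1/80) = 1/2.
Numerically: 1/2 ≈ 0.50000.
Is 1/2 < 1? YES.
Since P[∪ A_i] ≤ 1/2 < 1, the complement has P[∩ A_i^c] ≥ 1 − 1/2 = 1/2 > 0, so some outcome avoids every A_i.

40·p = 1/2 ≈ 0.50000; existence CERTIFIED by the union bound.


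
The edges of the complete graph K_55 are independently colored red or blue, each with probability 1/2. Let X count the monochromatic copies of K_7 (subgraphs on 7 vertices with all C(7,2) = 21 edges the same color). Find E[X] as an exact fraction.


Let X = Σ_S X_S over the C(55, 7) = 202927725 subsets S of size 7, where X_S = 1 if the K_7 on S is monochromatic.
For a fixed S, the K_7 on S has C(7, 2) = 21 edges. P[all 21 edges red] = (1/2)^21, and likewise for blue, so P[monochromatic] = 2·(1/2)^21 = 2^{1 − 21} = 1/1048576.
By linearity: E[X] = C(55, 7) · 2^{1 − 21} = 202927725 · 1/1048576 = 202927725/1048576.
Numerically: E[X] ≈ 193.527.

E[X] = C(55,7)·2^(1−C(7,2)) = 202927725/1048576 ≈ 193.527.


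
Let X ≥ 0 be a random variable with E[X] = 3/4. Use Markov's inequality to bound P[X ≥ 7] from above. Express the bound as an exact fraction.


μ = E[X] = 3/4, a = 7.
Markov: P[X ≥ 7] ≤ μ/a = (3/4)/7 = 3/28.
Numerically: ≈ 0.107143.
(Since a = 7 > μ = 0.750000, the bound 3/28 is < 1 and informative.)

P[X ≥ 7] ≤ 3/28 ≈ 0.107143.


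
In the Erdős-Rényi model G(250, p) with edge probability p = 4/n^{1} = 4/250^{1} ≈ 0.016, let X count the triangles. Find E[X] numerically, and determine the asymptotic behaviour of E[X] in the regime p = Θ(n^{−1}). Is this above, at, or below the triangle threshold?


Number of potential triangles: C(250, 3) = 2573000.
Each occurs with probability p³ ≈ (0.016)³ ≈ 4.09600e-06.
By linearity: E[X] = C(250, 3)·p³ ≈ 2573000 · 4.09600e-06 ≈ 10.539.
Here α = 1, so p = 4/n is exactly at the triangle threshold p ~ 1/n. Asymptotically E[X] → c³/6 = 4³/6 = 32/3 ≈ 10.667, a bounded constant. In this regime the triangle count is asymptotically Poisson(c³/6).

E[X] ≈ 10.539; in regime p = Θ(1/n^{1}) E[X] stays bounded (at the triangle threshold p ~ 1/n).


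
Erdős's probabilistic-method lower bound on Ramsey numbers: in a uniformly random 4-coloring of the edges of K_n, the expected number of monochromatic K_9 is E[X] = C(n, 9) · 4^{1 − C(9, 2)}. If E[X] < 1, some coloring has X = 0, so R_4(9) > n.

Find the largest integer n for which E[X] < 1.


We need C(n, 9) · 4^{1 − 36} < 1, i.e. C(n, 9) < 4^{36 − 1} = 1180591620717411303424.
Check values of n near the boundary:
  n = 908: C(908, 9) = 1111058428637338083100; 1111058428637338083100 < 1180591620717411303424? YES
  n = 909: C(909, 9) = 1122169012923711463931; 1122169012923711463931 < 1180591620717411303424? YES
  n = 910: C(910, 9) = 1133378248346922788210; 1133378248346922788210 < 1180591620717411303424? YES
  n = 911: C(911, 9) = 1144686900492291197405; 1144686900492291197405 < 1180591620717411303424? YES
  n = 912: C(912, 9) = 1156095740032081475120; 1156095740032081475120 < 1180591620717411303424? YES
  n = 913: C(913, 9) = 1167605542753639808390; 1167605542753639808390 < 1180591620717411303424? YES
  n = 914: C(914, 9) = 1179217089587653905932; 1179217089587653905932 < 1180591620717411303424? YES
  n = 915: C(915, 9) = 1190931166636537885130; 1190931166636537885130 < 1180591620717411303424? NO
  n = 916: C(916, 9) = 1202748565202942340440; 1202748565202942340440 < 1180591620717411303424? NO
  n = 917: C(917, 9) = 1214670081818390006810; 1214670081818390006810 < 1180591620717411303424? NO
The largest n with C(n, 9) < 1180591620717411303424 is n = 914 (where E[X] = 294804272396913476483/295147905179352825856 ≈ 0.9988357). Hence R_4(9) > 914, i.e. R_4(9) ≥ 915.

Largest n = 914; hence R_4(9) > 914.


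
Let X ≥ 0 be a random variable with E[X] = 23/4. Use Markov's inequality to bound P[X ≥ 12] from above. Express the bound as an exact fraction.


μ = E[X] = 23/4, a = 12.
Markov: P[X ≥ 12] ≤ μ/a = (23/4)/12 = 23/48.
Numerically: ≈ 0.479.
(Since a = 12 > μ = 5.750, the bound 23/48 is < 1 and informative.)

P[X ≥ 12] ≤ 23/48 ≈ 0.479.


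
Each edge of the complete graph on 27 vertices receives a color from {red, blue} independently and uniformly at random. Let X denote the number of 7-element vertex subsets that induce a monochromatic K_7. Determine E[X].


Let X = Σ_S X_S over the C(27, 7) = 888030 subsets S of size 7, where X_S = 1 if the K_7 on S is monochromatic.
For a fixed S, the K_7 on S has C(7, 2) = 21 edges. P[all 21 edges red] = (1/2)^21, and likewise for blue, so P[monochromatic] = 2·(1/2)^21 = 2^{1 − 21} = 1/1048576.
Summing: E[X] = C(27, 7) · 2^{1 − 21} = 888030 · 1/1048576 = 444015/524288.
Numerically: E[X] ≈ 0.847.

E[X] = C(27,7)·2^(1−C(7,2)) = 444015/524288 ≈ 0.847.


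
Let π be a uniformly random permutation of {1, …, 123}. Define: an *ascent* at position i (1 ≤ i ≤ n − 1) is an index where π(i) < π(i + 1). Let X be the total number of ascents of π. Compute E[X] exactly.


Write X = Σ X_I over i = 1, …, 122, with X_I the indicator of one ascent.
There are 122 indicators.
For each fixed i, the pair (π(i), π(i+1)) is a uniformly random ordered pair of distinct values from {1, …, 123}; by symmetry P[π(i) < π(i+1)] = 1/2.
By linearity: E[X] = 122 · (1/2) = (123 − 1) · (1/2) = 61 ≈ 61.000000.

E[X] = 61 = 61.000000.


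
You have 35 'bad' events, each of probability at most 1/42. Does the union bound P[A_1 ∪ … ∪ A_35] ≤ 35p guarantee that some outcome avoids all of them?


Union bound: P[∪_{i=1}^{35} A_i] ≤ Σ_i P[A_i] ≤ 35·p = 35·(1/42) = 5/6.
Numerically: 5/6 ≈ 0.833.
Is 5/6 < 1? YES.
Since P[∪ A_i] ≤ 5/6 < 1, the complement has P[∩ A_i^c] ≥ 1 − 5/6 = 1/6 > 0, so some outcome avoids every A_i.

35·p = 5/6 ≈ 0.833; existence CERTIFIED by the union bound.


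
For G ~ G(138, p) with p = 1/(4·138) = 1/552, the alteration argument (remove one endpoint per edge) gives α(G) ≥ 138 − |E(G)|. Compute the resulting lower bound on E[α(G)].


E[|E(G)|] = C(138, 2)·p = 9453 · (1/552) = 137/8.
E[α(G)] ≥ n − E[|E(G)|] = 138 − 137/8 = 967/8.
Numerically: ≈ 120.87500.
(This is only a lower bound; the true E[α(G)] may be larger.)

E[α(G)] ≥ 967/8 ≈ 120.87500.


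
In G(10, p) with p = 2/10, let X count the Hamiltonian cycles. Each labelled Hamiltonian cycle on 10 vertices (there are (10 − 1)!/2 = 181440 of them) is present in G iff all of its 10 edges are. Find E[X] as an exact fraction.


K_10 has (10 − 1)!/2 = 181440 labelled Hamiltonian cycles.
For each such Hamiltonian cycle H, let X_H = 1 if all 10 edges of H are present in G. Then P[X_H = 1] = p^{10} = (1/5)^{10} = 1/9765625.
By linearity: E[X] = Σ_H E[X_H] = 181440 · p^{10} = 181440 · 1/9765625 = 36288/1953125.
Numerically: E[X] ≈ 0.01858.

E[X] = 181440 · (1/5)^{10} = 36288/1953125 ≈ 0.01858.


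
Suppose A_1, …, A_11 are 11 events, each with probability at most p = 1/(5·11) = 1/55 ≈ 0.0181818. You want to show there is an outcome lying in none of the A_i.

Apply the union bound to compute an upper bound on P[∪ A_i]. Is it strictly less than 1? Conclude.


Union bound: P[∪_{i=1}^{11} A_i] ≤ Σ_i P[A_i] ≤ 11·p = 11·(1/55) = 1/5.
Numerically: 1/5 ≈ 0.2000000.
Is 1/5 < 1? YES.
Since P[∪ A_i] ≤ 1/5 < 1, the complement has P[∩ A_i^c] ≥ 1 − 1/5 = 4/5 > 0, so some outcome avoids every A_i.

11·p = 1/5 ≈ 0.2000000; existence CERTIFIED by the union bound.


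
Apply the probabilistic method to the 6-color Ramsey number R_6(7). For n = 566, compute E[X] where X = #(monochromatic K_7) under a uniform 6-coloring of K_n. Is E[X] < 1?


E[X] = C(566, 7) · 6^{1 − 21} = 3557206237959440 · 6^{−20} = 3557206237959440/3656158440062976.
As a reduced fraction: E[X] = 222325389872465/228509902503936 ≈ 0.9729355.
Is E[X] < 1? YES.
Since E[X] < 1, there exists a 6-coloring of K_{566} with no monochromatic K_7; hence R_6(7) > 566.

E[X] = 222325389872465/228509902503936 ≈ 0.9729355; E[X] < 1, so R_6(7) > 566.


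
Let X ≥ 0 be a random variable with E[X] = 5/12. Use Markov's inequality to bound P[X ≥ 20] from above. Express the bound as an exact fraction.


μ = E[X] = 5/12, a = 20.
Markov: P[X ≥ 20] ≤ μ/a = (5/12)/20 = 1/48.
Numerically: ≈ 0.020833.
(Since a = 20 > μ = 0.416667, the bound 1/48 is < 1 and informative.)

P[X ≥ 20] ≤ 1/48 ≈ 0.020833.


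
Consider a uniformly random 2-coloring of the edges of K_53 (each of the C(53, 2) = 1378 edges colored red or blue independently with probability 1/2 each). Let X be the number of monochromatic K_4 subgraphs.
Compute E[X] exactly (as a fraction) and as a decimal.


Let X = Σ_S X_S over the C(53, 4) = 292825 subsets S of size 4, where X_S = 1 if the K_4 on S is monochromatic.
For a fixed S, the K_4 on S has C(4, 2) = 6 edges. P[all 6 edges red] = (1/2)^6, and likewise for blue, so P[monochromatic] = 2·(1/2)^6 = 2^{1 − 6} = 1/32.
Summing: E[X] = C(53, 4) · 2^{1 − 6} = 292825 · 1/32 = 292825/32.
Numerically: E[X] ≈ 9150.78125.

E[X] = C(53,4)·2^(1−C(4,2)) = 292825/32 ≈ 9150.78125.


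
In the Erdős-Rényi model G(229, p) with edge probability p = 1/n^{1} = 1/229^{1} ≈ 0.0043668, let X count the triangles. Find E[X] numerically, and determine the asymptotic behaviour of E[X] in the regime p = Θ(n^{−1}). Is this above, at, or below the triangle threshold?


Number of potential triangles: C(229, 3) = 1975354.
Each occurs with probability p³ ≈ (0.0043668)³ ≈ 8.3270956e-08.
By linearity: E[X] = C(229, 3)·p³ ≈ 1975354 · 8.3270956e-08 ≈ 0.16449.
Here α = 1, so p = 1/n is exactly at the triangle threshold p ~ 1/n. Asymptotically E[X] → c³/6 = 1³/6 = 1/6 ≈ 0.16667, a bounded constant. In this regime the triangle count is asymptotically Poisson(c³/6).

E[X] ≈ 0.16449; in regime p = Θ(1/n^{1}) E[X] stays bounded (at the triangle threshold p ~ 1/n).


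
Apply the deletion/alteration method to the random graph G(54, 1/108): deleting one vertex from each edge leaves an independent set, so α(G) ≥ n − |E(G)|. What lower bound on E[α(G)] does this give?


E[|E(G)|] = C(54, 2)·p = 1431 · (1/108) = 53/4.
E[α(G)] ≥ n − E[|E(G)|] = 54 − 53/4 = 163/4.
Numerically: ≈ 40.750000.
(This is only a lower bound; the true E[α(G)] may be larger.)

E[α(G)] ≥ 163/4 ≈ 40.750000.


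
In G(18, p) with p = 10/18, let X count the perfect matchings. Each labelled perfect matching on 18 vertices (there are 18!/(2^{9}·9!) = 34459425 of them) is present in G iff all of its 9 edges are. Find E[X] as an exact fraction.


K_18 has 18!/(2^{9}·9!) = 34459425 labelled perfect matchings.
For each such perfect matching H, let X_H = 1 if all 9 edges of H are present in G. Then P[X_H = 1] = p^{9} = (5/9)^{9} = 1953125/387420489.
By linearity: E[X] = Σ_H E[X_H] = 34459425 · p^{9} = 34459425 · 1953125/387420489 = 830908203125/4782969.
Numerically: E[X] ≈ 1.7372e+05.

E[X] = 34459425 · (5/9)^{9} = 830908203125/4782969 ≈ 1.7372e+05.


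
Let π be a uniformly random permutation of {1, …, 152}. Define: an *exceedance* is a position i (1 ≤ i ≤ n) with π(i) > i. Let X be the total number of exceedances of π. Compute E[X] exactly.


Write X = Σ_{i=1}^{152} X_i, where X_i = 1_{π(i) > i}.
For each fixed i, π(i) is uniform over {1, …, 152} (marginal of a uniform permutation), so P[π(i) > i] = (n − i)/n. Summing: Σ_{i=1}^{152} (n − i)/n = (0 + 1 + … + 151)/152 = 152(152 − 1)/(2·152) = (152 − 1)/2.
Hence E[X] = Σ_{i=1}^{152} (152 − i)/152 = 151/2 ≈ 75.500000.

E[X] = 151/2 = 75.500000.


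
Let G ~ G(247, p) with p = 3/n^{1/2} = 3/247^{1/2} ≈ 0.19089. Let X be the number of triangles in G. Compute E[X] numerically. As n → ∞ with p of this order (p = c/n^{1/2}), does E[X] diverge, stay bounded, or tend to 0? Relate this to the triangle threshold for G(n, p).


Number of potential triangles: C(247, 3) = 2481115.
Each occurs with probability p³ ≈ (0.19089)³ ≈ 6.9553395e-03.
By linearity: E[X] = C(247, 3)·p³ ≈ 2481115 · 6.9553395e-03 ≈ 17256.99720.
Since α = 1/2 < 1, p = c/n^{1/2} ≫ 1/n is above the triangle threshold p ~ 1/n. Asymptotically E[X] ~ (c³/6)·n^{3(1−α)} = (3³/6)·n^{1.5} → ∞; triangles are abundant w.h.p.

E[X] ≈ 17256.99720; in regime p = Θ(1/n^{1/2}) E[X] diverges (above the triangle threshold p ~ 1/n).


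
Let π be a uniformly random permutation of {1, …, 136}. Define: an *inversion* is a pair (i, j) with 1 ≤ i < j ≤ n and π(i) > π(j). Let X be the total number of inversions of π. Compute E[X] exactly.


Write X = Σ X_I over the C(136, 2) = 9180 pairs i < j, with X_I the indicator of one inversion.
There are 9180 indicators.
For each fixed pair i < j, the values π(i) and π(j) are two distinct elements of {1, …, 136} in uniformly random order; by symmetry P[π(i) > π(j)] = 1/2.
By linearity: E[X] = 9180 · (1/2) = C(136, 2) · (1/2) = 9180/2 = 4590 ≈ 4590.00000.

E[X] = 4590 = 4590.00000.


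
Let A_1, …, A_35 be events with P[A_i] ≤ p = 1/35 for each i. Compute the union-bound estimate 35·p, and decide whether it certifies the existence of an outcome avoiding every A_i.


Union bound: P[∪_{i=1}^{35} A_i] ≤ Σ_i P[A_i] ≤ 35·p = 35·(1/35) = 1.
Numerically: 1 ≈ 1.00000.
Is 1 < 1? NO.
Since the bound 1 is ≥ 1, the union bound is uninformative here; it does NOT by itself certify existence.

35·p = 1 ≈ 1.00000; existence NOT certified by the union bound.


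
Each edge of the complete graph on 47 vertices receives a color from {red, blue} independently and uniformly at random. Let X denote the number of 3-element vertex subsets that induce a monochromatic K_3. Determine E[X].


Let X = Σ_S X_S over the C(47, 3) = 16215 subsets S of size 3, where X_S = 1 if the K_3 on S is monochromatic.
For a fixed S, the K_3 on S has C(3, 2) = 3 edges. P[all 3 edges red] = (1/2)^3, and likewise for blue, so P[monochromatic] = 2·(1/2)^3 = 2^{1 − 3} = 1/4.
By linearity of expectation: E[X] = C(47, 3) · 2^{1 − 3} = 16215 · 1/4 = 16215/4.
Numerically: E[X] ≈ 4053.750000.

E[X] = C(47,3)·2^(1−C(3,2)) = 16215/4 ≈ 4053.750000.


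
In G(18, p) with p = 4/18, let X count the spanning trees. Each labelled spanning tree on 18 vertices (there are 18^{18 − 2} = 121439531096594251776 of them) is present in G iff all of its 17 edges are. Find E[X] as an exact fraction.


K_18 has 18^{18 − 2} = 121439531096594251776 labelled spanning trees.
For each such spanning tree H, let X_H = 1 if all 17 edges of H are present in G. Then P[X_H = 1] = p^{17} = (2/9)^{17} = 131072/16677181699666569.
Summing the indicators: E[X] = Σ_H E[X_H] = 121439531096594251776 · p^{17} = 121439531096594251776 · 131072/16677181699666569 = 8589934592/9.
Numerically: E[X] ≈ 9.54437e+08.

E[X] = 121439531096594251776 · (2/9)^{17} = 8589934592/9 ≈ 9.54437e+08.


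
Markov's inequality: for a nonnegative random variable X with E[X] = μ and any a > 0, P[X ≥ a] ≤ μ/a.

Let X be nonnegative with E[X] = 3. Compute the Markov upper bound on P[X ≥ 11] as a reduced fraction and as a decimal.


μ = E[X] = 3, a = 11.
Markov: P[X ≥ 11] ≤ μ/a = (3)/11 = 3/11.
Numerically: ≈ 0.27273.
(Since a = 11 > μ = 3.00000, the bound 3/11 is < 1 and informative.)

P[X ≥ 11] ≤ 3/11 ≈ 0.27273.


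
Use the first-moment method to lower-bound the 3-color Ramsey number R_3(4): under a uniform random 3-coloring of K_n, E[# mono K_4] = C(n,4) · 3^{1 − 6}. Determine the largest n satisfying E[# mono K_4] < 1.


We need C(n, 4) · 3^{1 − 6} < 1, i.e. C(n, 4) < 3^{6 − 1} = 243.
Check values of n near the boundary:
  n = 6: C(6, 4) = 15; 15 < 243? YES
  n = 7: C(7, 4) = 35; 35 < 243? YES
  n = 8: C(8, 4) = 70; 70 < 243? YES
  n = 9: C(9, 4) = 126; 126 < 243? YES
  n = 10: C(10, 4) = 210; 210 < 243? YES
  n = 11: C(11, 4) = 330; 330 < 243? NO
The largest n with C(n, 4) < 243 is n = 10 (where E[X] = 70/81 ≈ 0.8642). Hence R_3(4) > 10, i.e. R_3(4) ≥ 11.

Largest n = 10; hence R_3(4) > 10.


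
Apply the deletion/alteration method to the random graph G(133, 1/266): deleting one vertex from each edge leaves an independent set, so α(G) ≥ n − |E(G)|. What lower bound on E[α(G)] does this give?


E[|E(G)|] = C(133, 2)·p = 8778 · (1/266) = 33.
E[α(G)] ≥ n − E[|E(G)|] = 133 − 33 = 100.
Numerically: ≈ 100.00000.
(This is only a lower bound; the true E[α(G)] may be larger.)

E[α(G)] ≥ 100 ≈ 100.00000.


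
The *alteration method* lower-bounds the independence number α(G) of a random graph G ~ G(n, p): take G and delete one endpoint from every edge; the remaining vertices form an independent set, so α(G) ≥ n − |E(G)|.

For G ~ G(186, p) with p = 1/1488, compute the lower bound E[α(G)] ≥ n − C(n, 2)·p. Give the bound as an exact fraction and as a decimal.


E[|E(G)|] = C(186, 2)·p = 17205 · (1/1488) = 185/16.
E[α(G)] ≥ n − E[|E(G)|] = 186 − 185/16 = 2791/16.
Numerically: ≈ 174.437500.
(This is only a lower bound; the true E[α(G)] may be larger.)

E[α(G)] ≥ 2791/16 ≈ 174.437500.


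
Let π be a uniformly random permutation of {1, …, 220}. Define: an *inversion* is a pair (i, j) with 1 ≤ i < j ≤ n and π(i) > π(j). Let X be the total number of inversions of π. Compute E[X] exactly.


Write X = Σ X_I over the C(220, 2) = 24090 pairs i < j, with X_I the indicator of one inversion.
There are 24090 indicators.
For each fixed pair i < j, the values π(i) and π(j) are two distinct elements of {1, …, 220} in uniformly random order; by symmetry P[π(i) > π(j)] = 1/2.
By linearity: E[X] = 24090 · (1/2) = C(220, 2) · (1/2) = 24090/2 = 12045 ≈ 12045.000000.

E[X] = 12045 = 12045.000000.


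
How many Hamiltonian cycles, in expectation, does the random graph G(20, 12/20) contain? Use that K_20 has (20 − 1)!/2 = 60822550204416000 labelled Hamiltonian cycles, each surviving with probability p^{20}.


K_20 has (20 − 1)!/2 = 60822550204416000 labelled Hamiltonian cycles.
For each such Hamiltonian cycle H, let X_H = 1 if all 20 edges of H are present in G. Then P[X_H = 1] = p^{20} = (3/5)^{20} = 3486784401/95367431640625.
By linearity of expectation: E[X] = Σ_H E[X_H] = 60822550204416000 · p^{20} = 60822550204416000 · 3486784401/95367431640625 = 1696600954254376560918528/762939453125.
Numerically: E[X] ≈ 2.224e+12.

E[X] = 60822550204416000 · (3/5)^{20} = 1696600954254376560918528/762939453125 ≈ 2.224e+12.
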